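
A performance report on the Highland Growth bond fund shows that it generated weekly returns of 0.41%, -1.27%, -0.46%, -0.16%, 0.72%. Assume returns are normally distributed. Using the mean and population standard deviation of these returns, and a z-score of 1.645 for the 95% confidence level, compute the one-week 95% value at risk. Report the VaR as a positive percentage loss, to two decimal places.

1.30

Mean return r̄ = -0.760 / 5 = -0.1520%
Σ(r − r̄)² = 2.4211; population σ = √(2.4211/5) = 0.6959%
VaR = −(r̄ − z·σ) = −(-0.1520 − 1.645 × 0.6959) = −(-1.2968) = 1.2968%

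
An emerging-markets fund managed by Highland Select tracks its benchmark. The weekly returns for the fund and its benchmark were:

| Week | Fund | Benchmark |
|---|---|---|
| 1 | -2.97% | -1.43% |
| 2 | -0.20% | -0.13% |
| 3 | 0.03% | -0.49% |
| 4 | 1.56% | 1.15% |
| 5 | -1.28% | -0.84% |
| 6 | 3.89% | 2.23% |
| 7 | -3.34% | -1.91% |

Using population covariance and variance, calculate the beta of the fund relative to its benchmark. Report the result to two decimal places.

r̄p = -0.3300%,  r̄m = -0.2029%
Cov = Σ(rp − r̄p)(rm − r̄m) / 7 = 3.1019
Var(rm) = Σ(rm − r̄m)² / 7 = 1.8090
β = Cov / Var = 3.1019 / 1.8090 = 1.7147

1.71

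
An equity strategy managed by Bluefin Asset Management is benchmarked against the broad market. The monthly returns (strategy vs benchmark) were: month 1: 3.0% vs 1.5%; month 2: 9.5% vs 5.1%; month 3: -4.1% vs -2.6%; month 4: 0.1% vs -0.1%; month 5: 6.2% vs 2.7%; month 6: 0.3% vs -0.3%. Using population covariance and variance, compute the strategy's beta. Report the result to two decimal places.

1.80

r̄p = 2.5000%,  r̄m = 1.0500%
Cov = Σ(rp − r̄p)(rm − r̄m) / 6 = 10.7500
Var(rm) = Σ(rm − r̄m)² / 6 = 5.9658
β = Cov / Var = 10.7500 / 5.9658 = 1.8019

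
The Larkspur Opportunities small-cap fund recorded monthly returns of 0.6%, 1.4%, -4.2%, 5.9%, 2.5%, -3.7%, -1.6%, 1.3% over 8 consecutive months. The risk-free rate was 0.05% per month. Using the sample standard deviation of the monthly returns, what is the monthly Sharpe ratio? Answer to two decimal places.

r̄ = (0.6 + 1.4 − 4.2 + 5.9 + 2.5 − 3.7 − 1.6 + 1.3) / 8 = 2.20 / 8 = 0.2750%
Σ(r − r̄)² = 78.3550; sample σ = √(78.3550/7) = 3.3457%
Sharpe = (r̄ − rf) / σ = (0.2750 − 0.05) / 3.3457 = 0.2250 / 3.3457 = 0.0673

0.07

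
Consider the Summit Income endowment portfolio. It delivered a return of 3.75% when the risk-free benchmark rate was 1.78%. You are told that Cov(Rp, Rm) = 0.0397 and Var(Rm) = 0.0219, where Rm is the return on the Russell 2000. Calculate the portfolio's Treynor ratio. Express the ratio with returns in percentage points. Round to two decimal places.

1.09

β = Cov / Var = 0.0397 / 0.0219 = 1.8128
Treynor = (Rp − Rf) / β = (3.75% − 1.78%) / 1.8128 = 1.97 / 1.8128 = 1.0867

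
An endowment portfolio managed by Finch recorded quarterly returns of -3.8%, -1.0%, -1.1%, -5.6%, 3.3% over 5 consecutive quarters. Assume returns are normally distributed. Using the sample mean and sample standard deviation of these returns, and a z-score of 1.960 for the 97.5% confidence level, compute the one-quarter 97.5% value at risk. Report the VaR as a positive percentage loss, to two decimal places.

8.25

Mean return r̄ = -8.20 / 5 = -1.6400%
Σ(r − r̄)² = 45.4520; sample σ = √(45.4520/4) = 3.3709%
VaR = −(r̄ − z·σ) = −(-1.6400 − 1.960 × 3.3709) = −(-8.2470) = 8.2470%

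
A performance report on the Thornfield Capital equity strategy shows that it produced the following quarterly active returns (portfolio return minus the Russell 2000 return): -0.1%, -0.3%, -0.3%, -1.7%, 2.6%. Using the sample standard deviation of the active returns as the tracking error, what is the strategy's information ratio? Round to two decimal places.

0.03

Mean return r̄ = 0.20 / 5 = 0.0400%
Sample std dev = √[9.8320 / 4] = 1.5678%
IR = r̄ / tracking error = 0.0400 / 1.5678 = 0.0255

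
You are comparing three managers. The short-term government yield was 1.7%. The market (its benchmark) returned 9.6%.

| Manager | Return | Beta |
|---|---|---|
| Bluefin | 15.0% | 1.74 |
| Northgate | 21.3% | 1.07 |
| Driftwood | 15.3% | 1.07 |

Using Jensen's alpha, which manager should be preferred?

Northgate

Bluefin: α = 15.0% − [1.7% + 1.74 × (9.6% − 1.7%)] = -0.446
Northgate: α = 21.3% − [1.7% + 1.07 × (9.6% − 1.7%)] = 11.147
Driftwood: α = 15.3% − [1.7% + 1.07 × (9.6% − 1.7%)] = 5.147
Highest: Northgate (11.147).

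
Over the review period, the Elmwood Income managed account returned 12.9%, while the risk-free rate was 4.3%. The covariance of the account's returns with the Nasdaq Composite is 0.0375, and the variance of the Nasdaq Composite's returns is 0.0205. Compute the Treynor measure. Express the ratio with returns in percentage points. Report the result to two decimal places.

4.70

β = Cov / Var = 0.0375 / 0.0205 = 1.8293
Treynor = (Rp − Rf) / β = (12.9% − 4.3%) / 1.8293 = 8.60 / 1.8293 = 4.7013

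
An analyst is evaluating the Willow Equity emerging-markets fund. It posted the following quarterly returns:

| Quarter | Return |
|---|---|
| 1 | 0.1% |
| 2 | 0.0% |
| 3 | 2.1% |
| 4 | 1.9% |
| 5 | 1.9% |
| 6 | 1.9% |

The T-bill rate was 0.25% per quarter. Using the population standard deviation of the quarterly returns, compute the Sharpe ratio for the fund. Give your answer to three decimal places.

μ = (0.1 + 0 + 2.1 + 1.9 + 1.9 + 1.9) / 6 = 1.3167%
Σ(r − μ)² = (0.1 − 1.3167)² + (0 − 1.3167)² + … = 4.8483
population σ = √(4.8483 / 6) = √0.8081 = 0.8989%
Sharpe = (μ − rf) / σ = (1.3167 − 0.25) / 0.8989 = 1.0667 / 0.8989 = 1.1867

1.187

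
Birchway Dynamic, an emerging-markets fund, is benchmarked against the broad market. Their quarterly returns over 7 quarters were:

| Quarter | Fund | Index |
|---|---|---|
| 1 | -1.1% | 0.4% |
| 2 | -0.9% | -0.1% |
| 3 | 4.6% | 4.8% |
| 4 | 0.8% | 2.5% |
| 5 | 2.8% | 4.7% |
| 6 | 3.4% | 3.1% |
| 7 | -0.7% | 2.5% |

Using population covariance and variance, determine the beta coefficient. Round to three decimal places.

1.059

r̄p = 1.2714%,  r̄m = 2.5571%
Cov = Σ(rp − r̄p)(rm − r̄m) / 7 = 3.2745
Var(rm) = Σ(rm − r̄m)² / 7 = 3.0910
β = Cov / Var = 3.2745 / 3.0910 = 1.0594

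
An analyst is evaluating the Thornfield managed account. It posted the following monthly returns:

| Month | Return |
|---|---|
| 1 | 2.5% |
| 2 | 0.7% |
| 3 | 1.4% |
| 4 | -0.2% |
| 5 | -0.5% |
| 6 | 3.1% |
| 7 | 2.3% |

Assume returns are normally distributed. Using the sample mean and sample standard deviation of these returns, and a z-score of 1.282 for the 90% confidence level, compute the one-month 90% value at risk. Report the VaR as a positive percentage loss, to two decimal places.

Mean return μ = 9.30 / 7 = 1.3286%
Σ(r − μ)² = (2.5 − 1.3286)² + (0.7 − 1.3286)² + … = 11.5343
σ = √[11.5343 / 6] = 1.3865%
VaR = −(μ − z·σ) = −(1.3286 − 1.282 × 1.3865) = −(-0.4489) = 0.4489%

0.45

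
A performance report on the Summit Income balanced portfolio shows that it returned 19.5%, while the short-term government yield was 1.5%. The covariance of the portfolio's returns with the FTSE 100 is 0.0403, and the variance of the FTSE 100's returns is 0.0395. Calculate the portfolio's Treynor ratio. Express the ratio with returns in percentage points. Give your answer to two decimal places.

17.64

β = Cov / Var = 0.0403 / 0.0395 = 1.0203
Treynor = (Rp − Rf) / β = (19.5% − 1.5%) / 1.0203 = 18.00 / 1.0203 = 17.6419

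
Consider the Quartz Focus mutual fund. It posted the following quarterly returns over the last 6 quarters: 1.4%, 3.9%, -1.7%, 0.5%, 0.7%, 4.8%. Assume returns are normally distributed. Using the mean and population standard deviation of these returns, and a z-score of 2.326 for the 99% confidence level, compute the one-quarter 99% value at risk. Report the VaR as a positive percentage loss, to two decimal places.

r̄ = (1.4 + 3.9 − 1.7 + 0.5 + 0.7 + 4.8) / 6 = 1.6000%
Population std dev = √[28.4800 / 6] = 2.1787%
VaR = −(r̄ − z·σ) = −(1.6000 − 2.326 × 2.1787) = −(-3.4677) = 3.4677%

3.47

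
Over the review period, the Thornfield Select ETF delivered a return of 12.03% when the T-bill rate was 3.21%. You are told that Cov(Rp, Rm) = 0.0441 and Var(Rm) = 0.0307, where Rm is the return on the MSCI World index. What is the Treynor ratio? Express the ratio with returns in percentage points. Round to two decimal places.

β = Cov / Var = 0.0441 / 0.0307 = 1.4365
Treynor = (Rp − Rf) / β = (12.03% − 3.21%) / 1.4365 = 8.82 / 1.4365 = 6.1399

6.14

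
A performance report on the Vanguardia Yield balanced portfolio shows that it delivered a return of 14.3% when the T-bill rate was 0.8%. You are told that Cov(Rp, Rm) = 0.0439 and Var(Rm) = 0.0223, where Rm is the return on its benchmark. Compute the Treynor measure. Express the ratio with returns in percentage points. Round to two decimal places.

6.86

β = Cov / Var = 0.0439 / 0.0223 = 1.9686
Treynor = (Rp − Rf) / β = (14.3% − 0.8%) / 1.9686 = 13.50 / 1.9686 = 6.8577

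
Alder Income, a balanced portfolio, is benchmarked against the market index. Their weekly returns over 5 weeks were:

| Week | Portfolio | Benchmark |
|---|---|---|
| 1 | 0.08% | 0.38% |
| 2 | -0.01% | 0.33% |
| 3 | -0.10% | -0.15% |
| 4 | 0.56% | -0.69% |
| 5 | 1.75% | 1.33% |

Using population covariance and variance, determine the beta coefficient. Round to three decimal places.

0.643

r̄p = 0.4560%,  r̄m = 0.2400%
Cov = Σ(rp − r̄p)(rm − r̄m) / 5 = 0.2872
Var(rm) = Σ(rm − r̄m)² / 5 = 0.4466
β = Cov / Var = 0.2872 / 0.4466 = 0.6431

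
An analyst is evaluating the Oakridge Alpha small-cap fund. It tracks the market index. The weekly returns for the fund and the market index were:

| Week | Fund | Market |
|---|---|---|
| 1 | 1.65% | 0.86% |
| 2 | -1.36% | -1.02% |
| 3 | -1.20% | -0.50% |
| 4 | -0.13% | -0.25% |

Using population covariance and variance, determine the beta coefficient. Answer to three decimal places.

1.698

r̄p = -0.2600%,  r̄m = -0.2275%
Cov = Σ(rp − r̄p)(rm − r̄m) / 4 = 0.8005
Var(rm) = Σ(rm − r̄m)² / 4 = 0.4714
β = Cov / Var = 0.8005 / 0.4714 = 1.6981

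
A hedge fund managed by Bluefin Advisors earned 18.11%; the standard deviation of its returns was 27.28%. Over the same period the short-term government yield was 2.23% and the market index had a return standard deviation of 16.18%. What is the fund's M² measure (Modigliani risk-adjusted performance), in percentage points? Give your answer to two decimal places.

Sharpe = (Rp − Rf) / σp = (18.11% − 2.23%) / 27.28% = 0.5821
M² = Rf + Sharpe × σm = 2.23% + 0.5821 × 16.18% = 11.6484%

11.65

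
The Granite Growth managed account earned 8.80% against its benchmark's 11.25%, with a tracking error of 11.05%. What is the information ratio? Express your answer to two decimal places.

IR = (Rp − Rb) / TE = (8.80% − 11.25%) / 11.05% = -2.45% / 11.05% = -0.2217

-0.22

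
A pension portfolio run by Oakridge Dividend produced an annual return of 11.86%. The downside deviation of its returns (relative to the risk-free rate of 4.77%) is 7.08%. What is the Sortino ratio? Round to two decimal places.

1.00

Sortino = (Rp − Rf) / σd = (11.86% − 4.77%) / 7.08% = 7.09% / 7.08% = 1.0014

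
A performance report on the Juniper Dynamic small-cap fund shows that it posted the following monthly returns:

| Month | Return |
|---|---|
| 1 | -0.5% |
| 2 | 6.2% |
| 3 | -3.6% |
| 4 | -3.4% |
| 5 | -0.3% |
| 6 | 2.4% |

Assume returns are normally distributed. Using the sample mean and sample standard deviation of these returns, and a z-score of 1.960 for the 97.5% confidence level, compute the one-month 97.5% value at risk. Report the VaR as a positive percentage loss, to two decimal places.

7.15

r̄ = (-0.5 + 6.2 − 3.6 − 3.4 − 0.3 + 2.4) / 6 = 0.1333%
Sample std dev = √[68.9533 / 5] = 3.7136%
VaR = −(r̄ − z·σ) = −(0.1333 − 1.960 × 3.7136) = −(-7.1454) = 7.1454%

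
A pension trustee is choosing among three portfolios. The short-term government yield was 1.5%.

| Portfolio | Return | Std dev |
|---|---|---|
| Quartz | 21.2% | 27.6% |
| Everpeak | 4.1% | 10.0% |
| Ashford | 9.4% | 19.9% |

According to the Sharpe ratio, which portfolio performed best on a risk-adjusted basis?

Quartz

Quartz: Sharpe ratio = (21.2% − 1.5%) / 27.6% = 0.714
Everpeak: Sharpe ratio = (4.1% − 1.5%) / 10.0% = 0.260
Ashford: Sharpe ratio = (9.4% − 1.5%) / 19.9% = 0.397
Highest: Quartz (0.714).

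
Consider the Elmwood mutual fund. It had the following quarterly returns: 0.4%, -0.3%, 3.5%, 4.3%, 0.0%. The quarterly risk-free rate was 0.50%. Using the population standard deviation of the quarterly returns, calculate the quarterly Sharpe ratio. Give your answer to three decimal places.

μ = (0.4 − 0.3 + 3.5 + 4.3 + 0) / 5 = 1.5800%
Σ(r − μ)² = (0.4 − 1.5800)² + (-0.3 − 1.5800)² + (3.5 − 1.5800)² + … = 18.5080
σ = √[18.5080 / 5] = 1.9240%
Sharpe = (μ − rf) / σ = (1.5800 − 0.5) / 1.9240 = 1.0800 / 1.9240 = 0.5613

0.561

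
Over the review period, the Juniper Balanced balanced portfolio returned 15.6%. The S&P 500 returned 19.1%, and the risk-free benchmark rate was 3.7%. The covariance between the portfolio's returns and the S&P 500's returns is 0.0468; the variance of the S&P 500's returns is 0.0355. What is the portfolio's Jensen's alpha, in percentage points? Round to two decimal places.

-8.40

β = Cov / Var = 0.0468 / 0.0355 = 1.3183
E[R] = Rf + β(Rm − Rf) = 3.7% + 1.3183 × (19.1% − 3.7%) = 24.0018%
α = Rp − E[R] = 15.6% − 24.0018% = -8.4018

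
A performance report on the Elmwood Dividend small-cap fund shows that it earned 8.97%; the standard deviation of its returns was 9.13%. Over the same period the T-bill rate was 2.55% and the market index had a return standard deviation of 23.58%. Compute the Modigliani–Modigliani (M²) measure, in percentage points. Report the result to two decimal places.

19.13

Sharpe = (Rp − Rf) / σp = (8.97% − 2.55%) / 9.13% = 0.7032
M² = Rf + Sharpe × σm = 2.55% + 0.7032 × 23.58% = 19.1315%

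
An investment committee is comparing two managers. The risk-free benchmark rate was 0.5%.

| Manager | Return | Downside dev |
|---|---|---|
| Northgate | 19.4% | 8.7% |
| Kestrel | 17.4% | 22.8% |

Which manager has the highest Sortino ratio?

Northgate

Northgate: Sortino ratio = (19.4% − 0.5%) / 8.7% = 2.172
Kestrel: Sortino ratio = (17.4% − 0.5%) / 22.8% = 0.741
Highest: Northgate (2.172).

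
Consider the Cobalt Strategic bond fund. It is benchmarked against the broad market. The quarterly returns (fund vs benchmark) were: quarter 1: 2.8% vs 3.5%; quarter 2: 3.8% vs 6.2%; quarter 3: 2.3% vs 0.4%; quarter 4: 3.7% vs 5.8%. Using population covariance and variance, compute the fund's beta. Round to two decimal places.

0.27

r̄p = 3.1500%,  r̄m = 3.9750%
Cov = Σ(rp − r̄p)(rm − r̄m) / 4 = 1.4138
Var(rm) = Σ(rm − r̄m)² / 4 = 5.3219
β = Cov / Var = 1.4138 / 5.3219 = 0.2657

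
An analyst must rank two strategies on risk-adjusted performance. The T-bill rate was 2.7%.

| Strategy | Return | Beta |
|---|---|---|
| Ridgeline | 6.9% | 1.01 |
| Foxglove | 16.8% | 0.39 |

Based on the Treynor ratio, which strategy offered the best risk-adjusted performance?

Ridgeline: Treynor = (6.9% − 2.7%) / 1.01 = 4.158
Foxglove: Treynor = (16.8% − 2.7%) / 0.39 = 36.154
Highest: Foxglove (36.154).

Foxglove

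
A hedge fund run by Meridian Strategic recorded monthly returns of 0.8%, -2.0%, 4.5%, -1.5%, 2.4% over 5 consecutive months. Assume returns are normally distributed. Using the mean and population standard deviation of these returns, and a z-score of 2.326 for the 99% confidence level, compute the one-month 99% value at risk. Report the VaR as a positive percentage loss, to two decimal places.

4.80

μ = (0.8 − 2 + 4.5 − 1.5 + 2.4) / 5 = 4.20 / 5 = 0.8400%
Σ(r − μ)² = (0.8 − 0.8400)² + (-2 − 0.8400)² + (4.5 − 0.8400)² + … = 29.3720
population σ = √(29.3720 / 5) = √5.8744 = 2.4237%
VaR = −(μ − z·σ) = −(0.8400 − 2.326 × 2.4237) = −(-4.7975) = 4.7975%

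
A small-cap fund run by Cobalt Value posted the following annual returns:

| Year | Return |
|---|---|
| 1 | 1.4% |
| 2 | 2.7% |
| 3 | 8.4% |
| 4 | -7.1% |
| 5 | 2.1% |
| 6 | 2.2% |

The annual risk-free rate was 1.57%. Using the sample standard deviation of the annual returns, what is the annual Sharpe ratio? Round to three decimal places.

0.009

r̄ = (1.4 + 2.7 + 8.4 − 7.1 + 2.1 + 2.2) / 6 = 1.6167%
Sample σ = √[Σ(r − r̄)² / 5] = √[123.7883 / 5] = √24.7577 = 4.9757%
Sharpe = (r̄ − rf) / σ = (1.6167 − 1.57) / 4.9757 = 0.0467 / 4.9757 = 0.0094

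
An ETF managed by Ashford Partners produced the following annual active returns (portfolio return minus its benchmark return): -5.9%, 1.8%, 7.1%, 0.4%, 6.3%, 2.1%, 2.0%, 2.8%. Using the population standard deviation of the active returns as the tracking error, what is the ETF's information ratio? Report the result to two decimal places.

0.56

r̄ = (-5.9 + 1.8 + 7.1 + 0.4 + 6.3 + 2.1 + 2 + 2.8) / 8 = 16.60 / 8 = 2.0750%
Population σ = √[Σ(r − r̄)² / 8] = √[110.1150 / 8] = √13.7644 = 3.7100%
IR = r̄ / tracking error = 2.0750 / 3.7100 = 0.5593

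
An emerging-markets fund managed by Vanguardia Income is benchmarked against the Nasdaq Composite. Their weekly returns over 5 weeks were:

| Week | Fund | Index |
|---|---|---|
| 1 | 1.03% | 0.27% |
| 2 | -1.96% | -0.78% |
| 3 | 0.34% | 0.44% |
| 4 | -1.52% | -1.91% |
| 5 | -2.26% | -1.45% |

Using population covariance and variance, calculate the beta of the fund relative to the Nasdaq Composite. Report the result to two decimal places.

1.20

r̄p = -0.8740%,  r̄m = -0.6860%
Cov = Σ(rp − r̄p)(rm − r̄m) / 5 = 1.0278
Var(rm) = Σ(rm − r̄m)² / 5 = 0.8545
β = Cov / Var = 1.0278 / 0.8545 = 1.2028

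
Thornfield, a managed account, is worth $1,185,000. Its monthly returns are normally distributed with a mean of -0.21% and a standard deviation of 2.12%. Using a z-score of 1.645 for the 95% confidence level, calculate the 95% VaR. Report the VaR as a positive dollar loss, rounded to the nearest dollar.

$43,814

Return at the 95% tail: μ − z·σ = -0.21% − 1.645 × 2.12% = -0.21 − 3.4874 = -3.6974%
VaR = −(-3.6974%) × $1,185,000 = 3.6974% × $1,185,000 = $43,814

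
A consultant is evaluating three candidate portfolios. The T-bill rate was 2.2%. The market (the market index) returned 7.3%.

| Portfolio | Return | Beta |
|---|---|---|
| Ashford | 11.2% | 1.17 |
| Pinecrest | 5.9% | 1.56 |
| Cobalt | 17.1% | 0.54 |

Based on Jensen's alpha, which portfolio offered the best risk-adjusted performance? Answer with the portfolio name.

Cobalt

Ashford: α = 11.2% − [2.2% + 1.17 × (7.3% − 2.2%)] = 3.033
Pinecrest: α = 5.9% − [2.2% + 1.56 × (7.3% − 2.2%)] = -4.256
Cobalt: α = 17.1% − [2.2% + 0.54 × (7.3% − 2.2%)] = 12.146
Highest: Cobalt (12.146).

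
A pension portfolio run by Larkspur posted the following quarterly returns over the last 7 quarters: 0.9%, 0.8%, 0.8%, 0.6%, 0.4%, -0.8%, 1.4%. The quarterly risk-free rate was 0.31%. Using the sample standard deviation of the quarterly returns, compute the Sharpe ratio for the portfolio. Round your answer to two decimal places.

0.40

Mean return r̄ = 4.10 / 7 = 0.5857%
Σ(r − r̄)² = (0.9 − 0.5857)² + (0.8 − 0.5857)² + … = 2.8086
sample σ = √(2.8086 / 6) = √0.4681 = 0.6842%
Sharpe = (r̄ − rf) / σ = (0.5857 − 0.31) / 0.6842 = 0.2757 / 0.6842 = 0.4030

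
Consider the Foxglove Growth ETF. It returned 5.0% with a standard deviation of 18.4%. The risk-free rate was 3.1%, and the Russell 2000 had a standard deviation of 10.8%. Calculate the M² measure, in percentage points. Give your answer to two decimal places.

Sharpe = (Rp − Rf) / σp = (5.0% − 3.1%) / 18.4% = 0.1033
M² = Rf + Sharpe × σm = 3.1% + 0.1033 × 10.8% = 4.2156%

4.22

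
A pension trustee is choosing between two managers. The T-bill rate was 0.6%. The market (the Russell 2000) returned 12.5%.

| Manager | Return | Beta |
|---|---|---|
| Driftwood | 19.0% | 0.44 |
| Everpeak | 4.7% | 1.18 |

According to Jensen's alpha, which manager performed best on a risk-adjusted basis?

Driftwood: α = 19.0% − [0.6% + 0.44 × (12.5% − 0.6%)] = 13.164
Everpeak: α = 4.7% − [0.6% + 1.18 × (12.5% − 0.6%)] = -9.942
Highest: Driftwood (13.164).

Driftwood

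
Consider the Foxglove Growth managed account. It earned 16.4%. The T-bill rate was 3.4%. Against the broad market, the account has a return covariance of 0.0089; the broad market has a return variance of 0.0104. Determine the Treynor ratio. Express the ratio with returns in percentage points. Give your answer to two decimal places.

15.19

β = Cov / Var = 0.0089 / 0.0104 = 0.8558
Treynor = (Rp − Rf) / β = (16.4% − 3.4%) / 0.8558 = 13.00 / 0.8558 = 15.1905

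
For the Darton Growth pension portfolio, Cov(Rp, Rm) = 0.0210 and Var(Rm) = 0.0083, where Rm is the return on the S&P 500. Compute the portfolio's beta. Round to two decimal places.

2.53

β = Cov(Rp, Rm) / Var(Rm) = 0.0210 / 0.0083 = 2.5301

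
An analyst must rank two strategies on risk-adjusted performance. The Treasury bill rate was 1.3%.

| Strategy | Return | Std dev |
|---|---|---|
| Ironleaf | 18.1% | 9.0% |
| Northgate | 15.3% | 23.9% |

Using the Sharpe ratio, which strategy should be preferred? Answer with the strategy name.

Ironleaf: Sharpe ratio = (18.1% − 1.3%) / 9.0% = 1.867
Northgate: Sharpe ratio = (15.3% − 1.3%) / 23.9% = 0.586
Highest: Ironleaf (1.867).

Ironleaf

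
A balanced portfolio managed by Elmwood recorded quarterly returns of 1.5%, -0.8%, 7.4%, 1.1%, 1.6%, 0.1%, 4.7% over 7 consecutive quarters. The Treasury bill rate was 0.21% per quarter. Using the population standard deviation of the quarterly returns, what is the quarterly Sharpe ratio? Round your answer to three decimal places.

r̄ = (1.5 − 0.8 + 7.4 + 1.1 + 1.6 + 0.1 + 4.7) / 7 = 2.2286%
Σ(r − r̄)² = 48.7543; population σ = √(48.7543/7) = 2.6391%
Sharpe = (r̄ − rf) / σ = (2.2286 − 0.21) / 2.6391 = 2.0186 / 2.6391 = 0.7649

0.765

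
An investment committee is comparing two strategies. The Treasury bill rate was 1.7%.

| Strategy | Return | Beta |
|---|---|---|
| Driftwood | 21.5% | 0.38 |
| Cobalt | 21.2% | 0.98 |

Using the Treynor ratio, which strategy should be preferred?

Driftwood

Driftwood: Treynor = (21.5% − 1.7%) / 0.38 = 52.105
Cobalt: Treynor = (21.2% − 1.7%) / 0.98 = 19.898
Highest: Driftwood (52.105).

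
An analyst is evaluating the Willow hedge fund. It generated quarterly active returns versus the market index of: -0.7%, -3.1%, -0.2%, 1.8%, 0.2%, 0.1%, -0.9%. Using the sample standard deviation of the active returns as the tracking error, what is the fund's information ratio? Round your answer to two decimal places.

μ = (-0.7 − 3.1 − 0.2 + 1.8 + 0.2 + 0.1 − 0.9) / 7 = -0.4000%
Sample std dev = √[13.1200 / 6] = 1.4787%
IR = μ / tracking error = -0.4000 / 1.4787 = -0.2705

-0.27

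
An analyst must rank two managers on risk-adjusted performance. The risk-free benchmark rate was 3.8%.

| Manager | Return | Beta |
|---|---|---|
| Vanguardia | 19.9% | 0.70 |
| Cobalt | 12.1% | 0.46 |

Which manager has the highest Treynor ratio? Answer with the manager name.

Vanguardia: Treynor = (19.9% − 3.8%) / 0.70 = 23.000
Cobalt: Treynor = (12.1% − 3.8%) / 0.46 = 18.043
Highest: Vanguardia (23.000).

Vanguardia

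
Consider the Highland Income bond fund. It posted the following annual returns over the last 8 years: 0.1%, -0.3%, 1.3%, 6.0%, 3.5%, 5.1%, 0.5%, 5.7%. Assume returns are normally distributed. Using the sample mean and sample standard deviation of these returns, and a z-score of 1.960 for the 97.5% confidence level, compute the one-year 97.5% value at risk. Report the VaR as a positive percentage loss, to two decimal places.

Mean return μ = 21.90 / 8 = 2.7375%
Sample σ = √[Σ(r − μ)² / 7] = √[48.8388 / 7] = √6.9770 = 2.6414%
VaR = −(μ − z·σ) = −(2.7375 − 1.960 × 2.6414) = −(-2.4396) = 2.4396%

2.44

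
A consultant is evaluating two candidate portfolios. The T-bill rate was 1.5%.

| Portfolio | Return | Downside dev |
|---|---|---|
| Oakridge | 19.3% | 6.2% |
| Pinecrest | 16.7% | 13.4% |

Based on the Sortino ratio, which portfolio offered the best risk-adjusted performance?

Oakridge

Oakridge: Sortino ratio = (19.3% − 1.5%) / 6.2% = 2.871
Pinecrest: Sortino ratio = (16.7% − 1.5%) / 13.4% = 1.134
Highest: Oakridge (2.871).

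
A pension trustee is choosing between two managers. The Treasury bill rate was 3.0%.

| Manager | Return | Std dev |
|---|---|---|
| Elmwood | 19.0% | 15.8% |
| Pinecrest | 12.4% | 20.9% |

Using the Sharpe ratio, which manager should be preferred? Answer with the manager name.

Elmwood

Elmwood: Sharpe ratio = (19.0% − 3.0%) / 15.8% = 1.013
Pinecrest: Sharpe ratio = (12.4% − 3.0%) / 20.9% = 0.450
Highest: Elmwood (1.013).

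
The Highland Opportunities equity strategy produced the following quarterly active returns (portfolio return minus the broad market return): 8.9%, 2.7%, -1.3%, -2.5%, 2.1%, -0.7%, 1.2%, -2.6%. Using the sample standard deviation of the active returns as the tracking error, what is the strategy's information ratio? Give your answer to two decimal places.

0.26

μ = (8.9 + 2.7 − 1.3 − 2.5 + 2.1 − 0.7 + 1.2 − 2.6) / 8 = 0.9750%
Σ(r − μ)² = (8.9 − 0.9750)² + (2.7 − 0.9750)² + … = 99.9350
sample σ = √(99.9350 / 7) = √14.2764 = 3.7784%
IR = μ / tracking error = 0.9750 / 3.7784 = 0.2580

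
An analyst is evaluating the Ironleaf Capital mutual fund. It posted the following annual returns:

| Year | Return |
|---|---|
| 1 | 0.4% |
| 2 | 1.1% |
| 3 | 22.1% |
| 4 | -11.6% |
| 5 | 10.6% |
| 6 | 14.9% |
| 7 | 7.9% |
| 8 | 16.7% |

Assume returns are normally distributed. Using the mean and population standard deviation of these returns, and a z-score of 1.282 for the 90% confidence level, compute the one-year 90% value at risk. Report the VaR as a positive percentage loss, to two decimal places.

μ = (0.4 + 1.1 + 22.1 − 11.6 + 10.6 + 14.9 + 7.9 + 16.7) / 8 = 62.10 / 8 = 7.7625%
Σ(r − μ)² = 817.9588; population σ = √(817.9588/8) = 10.1116%
VaR = −(μ − z·σ) = −(7.7625 − 1.282 × 10.1116) = −(-5.2006) = 5.2006%

5.20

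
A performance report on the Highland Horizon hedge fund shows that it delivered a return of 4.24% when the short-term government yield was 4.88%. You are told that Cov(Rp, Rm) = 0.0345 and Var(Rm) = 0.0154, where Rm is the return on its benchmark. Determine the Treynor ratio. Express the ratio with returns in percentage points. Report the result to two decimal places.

β = Cov / Var = 0.0345 / 0.0154 = 2.2403
Treynor = (Rp − Rf) / β = (4.24% − 4.88%) / 2.2403 = -0.64 / 2.2403 = -0.2857

-0.29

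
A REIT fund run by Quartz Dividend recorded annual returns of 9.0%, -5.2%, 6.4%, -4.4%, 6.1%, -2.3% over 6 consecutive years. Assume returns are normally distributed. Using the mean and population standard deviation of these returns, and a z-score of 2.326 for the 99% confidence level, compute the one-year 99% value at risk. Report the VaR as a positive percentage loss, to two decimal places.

r̄ = (9 − 5.2 + 6.4 − 4.4 + 6.1 − 2.3) / 6 = 1.6000%
Population σ = √[Σ(r − r̄)² / 6] = √[195.5000 / 6] = √32.5833 = 5.7082%
VaR = −(r̄ − z·σ) = −(1.6000 − 2.326 × 5.7082) = −(-11.6773) = 11.6773%

11.68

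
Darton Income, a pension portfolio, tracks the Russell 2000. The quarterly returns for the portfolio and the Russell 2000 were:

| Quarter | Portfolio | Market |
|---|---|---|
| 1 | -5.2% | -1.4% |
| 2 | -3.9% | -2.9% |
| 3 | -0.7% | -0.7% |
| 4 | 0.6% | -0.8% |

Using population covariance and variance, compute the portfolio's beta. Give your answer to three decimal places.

r̄p = -2.3000%,  r̄m = -1.4500%
Cov = Σ(rp − r̄p)(rm − r̄m) / 4 = 1.3150
Var(rm) = Σ(rm − r̄m)² / 4 = 0.7725
β = Cov / Var = 1.3150 / 0.7725 = 1.7023

1.702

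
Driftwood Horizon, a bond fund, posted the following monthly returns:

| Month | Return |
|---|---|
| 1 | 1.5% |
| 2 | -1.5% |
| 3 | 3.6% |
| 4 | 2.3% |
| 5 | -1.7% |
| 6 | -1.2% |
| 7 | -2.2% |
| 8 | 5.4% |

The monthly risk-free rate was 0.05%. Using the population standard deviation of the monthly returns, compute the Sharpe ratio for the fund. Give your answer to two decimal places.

r̄ = (1.5 − 1.5 + 3.6 + 2.3 − 1.7 − 1.2 − 2.2 + 5.4) / 8 = 6.20 / 8 = 0.7750%
Σ(r − r̄)² = (1.5 − 0.7750)² + (-1.5 − 0.7750)² + … = 56.2750
σ = √[56.2750 / 8] = 2.6522%
Sharpe = (r̄ − rf) / σ = (0.7750 − 0.05) / 2.6522 = 0.7250 / 2.6522 = 0.2734

0.27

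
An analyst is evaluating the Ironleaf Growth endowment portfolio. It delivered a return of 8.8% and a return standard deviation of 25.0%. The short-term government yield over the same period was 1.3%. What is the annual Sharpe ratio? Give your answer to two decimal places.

Sharpe = (Rp − Rf) / σp = (8.8% − 1.3%) / 25.0% = 7.50% / 25.0% = 0.3000

0.30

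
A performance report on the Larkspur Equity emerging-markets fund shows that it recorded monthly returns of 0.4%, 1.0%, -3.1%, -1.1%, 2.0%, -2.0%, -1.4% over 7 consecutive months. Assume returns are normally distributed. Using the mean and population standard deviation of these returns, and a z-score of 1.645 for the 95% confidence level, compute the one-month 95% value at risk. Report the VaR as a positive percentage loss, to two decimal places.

Mean return r̄ = -4.20 / 7 = -0.6000%
Σ(r − r̄)² = (0.4 − (-0.6000))² + (1 − (-0.6000))² + … = 19.4200
σ = √[19.4200 / 7] = 1.6656%
VaR = −(r̄ − z·σ) = −(-0.6000 − 1.645 × 1.6656) = −(-3.3399) = 3.3399%

3.34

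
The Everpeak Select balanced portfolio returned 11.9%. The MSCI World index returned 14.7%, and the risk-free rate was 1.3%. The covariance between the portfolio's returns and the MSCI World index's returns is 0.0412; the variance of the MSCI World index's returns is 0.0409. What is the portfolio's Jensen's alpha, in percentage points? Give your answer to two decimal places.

-2.90

β = Cov / Var = 0.0412 / 0.0409 = 1.0073
E[R] = Rf + β(Rm − Rf) = 1.3% + 1.0073 × (14.7% − 1.3%) = 14.7978%
α = Rp − E[R] = 11.9% − 14.7978% = -2.8978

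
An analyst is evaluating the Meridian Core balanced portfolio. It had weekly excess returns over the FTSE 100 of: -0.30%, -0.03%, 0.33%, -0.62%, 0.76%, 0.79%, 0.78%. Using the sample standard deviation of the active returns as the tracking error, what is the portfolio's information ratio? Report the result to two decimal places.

0.43

r̄ = (-0.3 − 0.03 + 0.33 − 0.62 + 0.76 + 0.79 + 0.78) / 7 = 1.710 / 7 = 0.2443%
Σ(r − r̄)² = 1.9766; sample σ = √(1.9766/6) = 0.5740%
IR = r̄ / tracking error = 0.2443 / 0.5740 = 0.4256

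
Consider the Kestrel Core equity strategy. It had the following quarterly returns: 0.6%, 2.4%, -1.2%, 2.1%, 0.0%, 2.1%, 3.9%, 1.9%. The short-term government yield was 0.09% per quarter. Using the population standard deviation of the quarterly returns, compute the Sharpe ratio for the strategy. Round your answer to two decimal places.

0.93

μ = (0.6 + 2.4 − 1.2 + 2.1 + 0 + 2.1 + 3.9 + 1.9) / 8 = 11.80 / 8 = 1.4750%
Σ(r − μ)² = (0.6 − 1.4750)² + (2.4 − 1.4750)² + … = 17.7950
σ = √[17.7950 / 8] = 1.4914%
Sharpe = (μ − rf) / σ = (1.4750 − 0.09) / 1.4914 = 1.3850 / 1.4914 = 0.9287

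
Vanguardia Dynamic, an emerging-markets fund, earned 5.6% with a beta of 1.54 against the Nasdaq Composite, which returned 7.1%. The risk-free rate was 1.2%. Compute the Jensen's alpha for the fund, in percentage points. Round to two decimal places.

CAPM expected return = Rf + β(Rm − Rf) = 1.2% + 1.54 × (7.1% − 1.2%) = 1.2 + 1.54 × 5.90 = 10.2860%
Jensen's α = Rp − E[R] = 5.6% − 10.2860% = -4.6860

-4.69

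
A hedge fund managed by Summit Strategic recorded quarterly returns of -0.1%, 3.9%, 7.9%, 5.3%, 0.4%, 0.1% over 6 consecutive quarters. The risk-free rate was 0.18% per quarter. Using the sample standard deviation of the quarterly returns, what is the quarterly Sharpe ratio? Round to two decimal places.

Mean return μ = 17.50 / 6 = 2.9167%
Sample σ = √[Σ(r − μ)² / 5] = √[54.8483 / 5] = √10.9697 = 3.3121%
Sharpe = (μ − rf) / σ = (2.9167 − 0.18) / 3.3121 = 2.7367 / 3.3121 = 0.8263

0.83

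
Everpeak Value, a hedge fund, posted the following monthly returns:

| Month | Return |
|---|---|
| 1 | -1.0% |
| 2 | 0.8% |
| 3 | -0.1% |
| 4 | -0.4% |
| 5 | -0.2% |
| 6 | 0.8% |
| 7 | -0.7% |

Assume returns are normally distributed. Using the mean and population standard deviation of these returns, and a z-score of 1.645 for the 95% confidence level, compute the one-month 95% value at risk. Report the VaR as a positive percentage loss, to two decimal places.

r̄ = (-1 + 0.8 − 0.1 − 0.4 − 0.2 + 0.8 − 0.7) / 7 = -0.80 / 7 = -0.1143%
Population std dev = √[2.8886 / 7] = 0.6424%
VaR = −(r̄ − z·σ) = −(-0.1143 − 1.645 × 0.6424) = −(-1.1710) = 1.1710%

1.17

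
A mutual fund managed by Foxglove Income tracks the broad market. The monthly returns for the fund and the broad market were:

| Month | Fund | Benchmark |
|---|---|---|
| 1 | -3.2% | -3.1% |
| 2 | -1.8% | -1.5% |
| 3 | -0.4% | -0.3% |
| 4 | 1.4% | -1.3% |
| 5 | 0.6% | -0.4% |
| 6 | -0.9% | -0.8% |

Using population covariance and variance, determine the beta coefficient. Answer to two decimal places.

1.15

r̄p = -0.7167%,  r̄m = -1.2333%
Cov = Σ(rp − r̄p)(rm − r̄m) / 6 = 1.0161
Var(rm) = Σ(rm − r̄m)² / 6 = 0.8856
β = Cov / Var = 1.0161 / 0.8856 = 1.1474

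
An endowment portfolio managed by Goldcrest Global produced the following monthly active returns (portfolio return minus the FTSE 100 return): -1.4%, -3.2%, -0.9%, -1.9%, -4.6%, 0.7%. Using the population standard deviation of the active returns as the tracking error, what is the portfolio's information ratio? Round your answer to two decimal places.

μ = (-1.4 − 3.2 − 0.9 − 1.9 − 4.6 + 0.7) / 6 = -1.8833%
Population std dev = √[16.9883 / 6] = 1.6827%
IR = μ / tracking error = -1.8833 / 1.6827 = -1.1192

-1.12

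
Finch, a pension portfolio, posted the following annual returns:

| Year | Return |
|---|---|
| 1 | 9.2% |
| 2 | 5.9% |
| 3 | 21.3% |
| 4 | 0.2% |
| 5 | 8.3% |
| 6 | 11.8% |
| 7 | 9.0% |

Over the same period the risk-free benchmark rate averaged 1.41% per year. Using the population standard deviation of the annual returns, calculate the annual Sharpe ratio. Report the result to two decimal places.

Mean return μ = 65.70 / 7 = 9.3857%
Population std dev = √[245.6686 / 7] = 5.9241%
Sharpe = (μ − rf) / σ = (9.3857 − 1.41) / 5.9241 = 7.9757 / 5.9241 = 1.3463

1.35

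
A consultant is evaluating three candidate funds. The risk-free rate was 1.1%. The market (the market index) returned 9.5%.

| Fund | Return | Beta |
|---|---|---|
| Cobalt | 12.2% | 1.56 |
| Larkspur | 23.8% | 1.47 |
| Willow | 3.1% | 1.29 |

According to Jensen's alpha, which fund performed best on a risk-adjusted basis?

Cobalt: α = 12.2% − [1.1% + 1.56 × (9.5% − 1.1%)] = -2.004
Larkspur: α = 23.8% − [1.1% + 1.47 × (9.5% − 1.1%)] = 10.352
Willow: α = 3.1% − [1.1% + 1.29 × (9.5% − 1.1%)] = -8.836
Highest: Larkspur (10.352).

Larkspur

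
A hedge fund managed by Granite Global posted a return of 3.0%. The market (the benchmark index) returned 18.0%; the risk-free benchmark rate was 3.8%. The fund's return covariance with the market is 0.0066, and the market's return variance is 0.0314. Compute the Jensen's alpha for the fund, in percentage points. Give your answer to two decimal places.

β = Cov / Var = 0.0066 / 0.0314 = 0.2102
E[R] = Rf + β(Rm − Rf) = 3.8% + 0.2102 × (18.0% − 3.8%) = 6.7848%
α = Rp − E[R] = 3.0% − 6.7848% = -3.7848

-3.78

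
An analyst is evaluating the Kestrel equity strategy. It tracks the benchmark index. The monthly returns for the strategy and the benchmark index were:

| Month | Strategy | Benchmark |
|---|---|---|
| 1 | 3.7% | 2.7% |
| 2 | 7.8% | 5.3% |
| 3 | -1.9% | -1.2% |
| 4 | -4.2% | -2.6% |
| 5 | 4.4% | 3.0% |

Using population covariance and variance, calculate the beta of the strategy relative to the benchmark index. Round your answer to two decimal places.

1.51

r̄p = 1.9600%,  r̄m = 1.4400%
Cov = Σ(rp − r̄p)(rm − r̄m) / 5 = 12.7236
Var(rm) = Σ(rm − r̄m)² / 5 = 8.4424
β = Cov / Var = 12.7236 / 8.4424 = 1.5071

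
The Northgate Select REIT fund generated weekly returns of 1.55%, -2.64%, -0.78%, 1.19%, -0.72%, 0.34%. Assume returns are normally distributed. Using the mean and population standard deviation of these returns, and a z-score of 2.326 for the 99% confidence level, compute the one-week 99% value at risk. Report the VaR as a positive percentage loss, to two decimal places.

r̄ = (1.55 − 2.64 − 0.78 + 1.19 − 0.72 + 0.34) / 6 = -1.060 / 6 = -0.1767%
Population σ = √[Σ(r − r̄)² / 6] = √[11.8433 / 6] = √1.9739 = 1.4050%
VaR = −(r̄ − z·σ) = −(-0.1767 − 2.326 × 1.4050) = −(-3.4447) = 3.4447%

3.44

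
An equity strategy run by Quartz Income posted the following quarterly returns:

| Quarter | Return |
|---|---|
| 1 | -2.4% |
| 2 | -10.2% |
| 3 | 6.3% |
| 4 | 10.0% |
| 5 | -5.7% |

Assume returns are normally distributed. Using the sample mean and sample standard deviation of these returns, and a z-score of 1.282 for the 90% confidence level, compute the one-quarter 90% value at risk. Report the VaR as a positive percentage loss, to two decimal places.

μ = (-2.4 − 10.2 + 6.3 + 10 − 5.7) / 5 = -0.4000%
Sample σ = √[Σ(r − μ)² / 4] = √[281.1800 / 4] = √70.2950 = 8.3842%
VaR = −(μ − z·σ) = −(-0.4000 − 1.282 × 8.3842) = −(-11.1485) = 11.1485%

11.15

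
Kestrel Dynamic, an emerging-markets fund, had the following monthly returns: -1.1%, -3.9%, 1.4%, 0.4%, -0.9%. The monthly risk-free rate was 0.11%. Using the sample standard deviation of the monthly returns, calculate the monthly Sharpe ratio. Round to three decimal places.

-0.465

r̄ = (-1.1 − 3.9 + 1.4 + 0.4 − 0.9) / 5 = -4.10 / 5 = -0.8200%
Sample σ = √[Σ(r − r̄)² / 4] = √[15.9880 / 4] = √3.9970 = 1.9992%
Sharpe = (r̄ − rf) / σ = (-0.8200 − 0.11) / 1.9992 = -0.9300 / 1.9992 = -0.4652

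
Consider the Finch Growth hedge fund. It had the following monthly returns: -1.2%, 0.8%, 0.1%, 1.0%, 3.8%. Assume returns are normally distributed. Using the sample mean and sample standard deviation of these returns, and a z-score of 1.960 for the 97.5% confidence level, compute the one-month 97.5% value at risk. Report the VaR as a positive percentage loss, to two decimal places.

μ = (-1.2 + 0.8 + 0.1 + 1 + 3.8) / 5 = 4.50 / 5 = 0.9000%
Σ(r − μ)² = 13.4800; sample σ = √(13.4800/4) = 1.8358%
VaR = −(μ − z·σ) = −(0.9000 − 1.960 × 1.8358) = −(-2.6982) = 2.6982%

2.70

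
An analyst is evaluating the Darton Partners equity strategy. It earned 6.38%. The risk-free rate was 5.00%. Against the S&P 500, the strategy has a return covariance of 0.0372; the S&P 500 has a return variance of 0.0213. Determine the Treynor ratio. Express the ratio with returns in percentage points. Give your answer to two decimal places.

β = Cov / Var = 0.0372 / 0.0213 = 1.7465
Treynor = (Rp − Rf) / β = (6.38% − 5.00%) / 1.7465 = 1.38 / 1.7465 = 0.7902

0.79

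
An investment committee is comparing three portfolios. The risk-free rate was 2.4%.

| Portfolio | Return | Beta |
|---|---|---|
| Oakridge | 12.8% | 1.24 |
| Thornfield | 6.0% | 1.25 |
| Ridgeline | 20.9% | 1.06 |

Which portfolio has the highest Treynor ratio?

Oakridge: Treynor = (12.8% − 2.4%) / 1.24 = 8.387
Thornfield: Treynor = (6.0% − 2.4%) / 1.25 = 2.880
Ridgeline: Treynor = (20.9% − 2.4%) / 1.06 = 17.453
Highest: Ridgeline (17.453).

Ridgeline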